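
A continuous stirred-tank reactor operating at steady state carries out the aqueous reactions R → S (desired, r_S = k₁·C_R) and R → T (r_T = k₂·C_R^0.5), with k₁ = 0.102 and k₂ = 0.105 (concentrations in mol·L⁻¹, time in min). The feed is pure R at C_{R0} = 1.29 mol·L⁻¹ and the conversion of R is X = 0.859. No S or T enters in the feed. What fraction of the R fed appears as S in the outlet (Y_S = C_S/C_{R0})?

Exit C_R = C_{R0}(1−X) = 1.29×0.141 = 0.1819 mol·L⁻¹.
Rates in a CSTR are evaluated at the outlet concentration: r_S = 0.102×0.1819 = 0.01855, r_T = 0.105×0.1819^0.5 = 0.04478.
Fraction of consumed R going to S: r_S/(r_S+r_T) = 0.2929.
C_S = 0.2929·C_{R0}·X = 0.2929×1.29×0.859 = 0.325 mol·L⁻¹; Y_S = C_S/C_{R0} = 0.252.

0.252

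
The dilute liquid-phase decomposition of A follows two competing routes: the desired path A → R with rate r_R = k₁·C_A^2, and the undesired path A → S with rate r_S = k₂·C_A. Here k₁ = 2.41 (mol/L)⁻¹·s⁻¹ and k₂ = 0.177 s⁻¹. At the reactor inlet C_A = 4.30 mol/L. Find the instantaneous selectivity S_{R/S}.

58.5

S_{R/S} = r_R/r_S = (k₁·C_A^2)/(k₂·C_A) = (k₁/k₂)·C_A.
= (2.41×4.300^2) / (0.177×4.300) = 44.56/0.7611 = 58.5.
Since the desired path is higher order in A, keeping C_A high (PFR or concentrated feed) favours R.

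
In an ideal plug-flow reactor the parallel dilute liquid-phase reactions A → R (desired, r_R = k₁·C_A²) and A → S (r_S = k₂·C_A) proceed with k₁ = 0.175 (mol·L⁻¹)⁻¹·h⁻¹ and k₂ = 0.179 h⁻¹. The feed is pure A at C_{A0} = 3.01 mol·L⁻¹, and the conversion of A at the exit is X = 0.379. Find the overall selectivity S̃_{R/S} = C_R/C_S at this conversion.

C_A = C_{A0}(1−X) = 1.869 mol·L⁻¹.
Along a PFR/batch, dC_S/dC_A = −r_S/(r_R+r_S) = −k₂/(k₂+k₁·C_A).
Integrating from C_{A0} to C_A: C_S = (0.179/0.175)·ln[(0.179+0.175·3.01)/(0.179+0.175·1.87)] = 1.023·ln(0.7057/0.5061) = 0.3401 mol·L⁻¹.
Then C_R = (C_{A0}−C_A) − C_S = 1.141 − 0.3401 = 0.8007 mol·L⁻¹.
S̃_{R/S} = C_R/C_S = 0.8007/0.3401 = 2.35.

2.35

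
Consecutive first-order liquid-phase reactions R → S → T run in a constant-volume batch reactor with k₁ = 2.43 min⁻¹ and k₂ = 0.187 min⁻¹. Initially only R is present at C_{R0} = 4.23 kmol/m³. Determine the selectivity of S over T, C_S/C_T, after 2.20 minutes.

For first-order series with pure R initially, C_S(t) = k₁C_{R0}/(k₂−k₁)·(e^(−k₁t) − e^(−k₂t)).
e^(−k₁t) = e^(−2.43×2.20) = e^(−5.346) = 0.004767; e^(−k₂t) = e^(−0.4114) = 0.6627.
C_S = 2.43×4.23/(0.187−2.43) × (0.004767−0.6627) = (-4.583)×(-0.6580) = 3.015 kmol/m³.
C_R = C_{R0}e^(−k₁t) = 0.02017 kmol/m³, so C_T = C_{R0}−C_R−C_S = 1.195 kmol/m³; C_S/C_T = 2.52.

2.52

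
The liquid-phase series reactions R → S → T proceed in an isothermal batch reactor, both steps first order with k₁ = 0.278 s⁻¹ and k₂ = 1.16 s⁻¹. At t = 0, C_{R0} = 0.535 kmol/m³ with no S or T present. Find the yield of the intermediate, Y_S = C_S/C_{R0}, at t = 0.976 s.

0.139

The intermediate concentration in a first-order A→B→C sequence is C_S = k₁C_{R0}(e^(−k₁t) − e^(−k₂t))/(k₂−k₁).
e^(−k₁t) = e^(−0.278×0.976) = e^(−0.2713) = 0.7624; e^(−k₂t) = e^(−1.132) = 0.3223.
C_S = 0.278×0.535/(1.16−0.278) × (0.7624−0.3223) = 0.1686×0.4400 = 0.07420 kmol/m³.
Y_S = C_S/C_{R0} = 0.07420/0.535 = 0.139.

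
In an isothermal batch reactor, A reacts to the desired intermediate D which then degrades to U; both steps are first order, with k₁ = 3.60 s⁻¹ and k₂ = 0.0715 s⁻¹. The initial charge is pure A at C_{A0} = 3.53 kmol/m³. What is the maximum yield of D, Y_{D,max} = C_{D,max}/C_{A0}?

At the optimum, C_{D,max}/C_{A0} = (k₁/k₂)^[k₂/(k₂−k₁)].
= (3.60/0.0715)^(0.0715/(0.0715−3.60)) = (50.35)^(-0.02026) = 0.9237.

0.924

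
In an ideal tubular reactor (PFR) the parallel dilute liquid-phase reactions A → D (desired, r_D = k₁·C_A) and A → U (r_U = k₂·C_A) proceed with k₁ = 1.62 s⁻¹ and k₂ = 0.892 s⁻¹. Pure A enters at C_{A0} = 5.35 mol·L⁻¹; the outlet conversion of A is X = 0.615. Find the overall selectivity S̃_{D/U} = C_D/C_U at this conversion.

1.82

C_A = C_{A0}(1−X) = 2.060 mol·L⁻¹.
Both paths are first order in A, so the instantaneous fraction to D is constant: dC_D/d(−C_A) = k₁/(k₁+k₂) = 0.6449.
C_D = 0.6449·(C_{A0}−C_A) = 0.6449×3.290 = 2.12 mol·L⁻¹.
C_U = (C_{A0}−C_A)−C_D = 1.168 mol·L⁻¹; S̃_{D/U} = 2.122/1.168 = 1.82.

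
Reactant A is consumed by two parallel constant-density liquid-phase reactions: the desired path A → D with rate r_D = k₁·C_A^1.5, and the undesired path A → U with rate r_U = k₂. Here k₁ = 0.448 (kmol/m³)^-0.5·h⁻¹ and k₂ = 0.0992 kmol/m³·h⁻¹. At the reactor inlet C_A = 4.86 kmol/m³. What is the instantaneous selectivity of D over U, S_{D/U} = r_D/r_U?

48.4

S_{D/U} = r_D/r_U = (k₁·C_A^1.5)/(k₂) = (k₁/k₂)·C_A^1.5.
= (0.448×4.860^1.5) / (0.0992) = 4.800/0.09920 = 48.4.
Since the desired path is higher order in A, keeping C_A high (PFR or concentrated feed) favours D.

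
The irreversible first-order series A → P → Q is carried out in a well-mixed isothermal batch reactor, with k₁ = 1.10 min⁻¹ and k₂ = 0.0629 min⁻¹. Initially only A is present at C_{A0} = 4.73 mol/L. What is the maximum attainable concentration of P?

3.98 mol/L

For a first-order series the maximum intermediate yield is C_{P,max}/C_{A0} = (k₁/k₂)^[k₂/(k₂−k₁)].
= (1.10/0.0629)^(0.0629/(0.0629−1.10)) = (17.49)^(-0.06065) = 0.8407.
C_{P,max} = 0.8407×4.73 = 3.98 mol/L.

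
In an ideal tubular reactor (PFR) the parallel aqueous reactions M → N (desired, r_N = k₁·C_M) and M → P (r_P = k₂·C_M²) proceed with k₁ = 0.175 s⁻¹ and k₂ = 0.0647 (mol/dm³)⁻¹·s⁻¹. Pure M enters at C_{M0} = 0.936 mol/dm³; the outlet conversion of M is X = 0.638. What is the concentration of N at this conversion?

0.485 mol/dm³

C_M = C_{M0}(1−X) = 0.3388 mol/dm³.
Along a PFR/batch, dC_N/dC_M = −r_N/(r_N+r_P) = −k₁/(k₁+k₂·C_M).
Integrating from C_{M0} to C_M: C_N = (0.175/0.0647)·ln[(0.175+0.0647·0.936)/(0.175+0.0647·0.339)] = 2.705·ln(0.2356/0.1969) = 0.4846 mol/dm³.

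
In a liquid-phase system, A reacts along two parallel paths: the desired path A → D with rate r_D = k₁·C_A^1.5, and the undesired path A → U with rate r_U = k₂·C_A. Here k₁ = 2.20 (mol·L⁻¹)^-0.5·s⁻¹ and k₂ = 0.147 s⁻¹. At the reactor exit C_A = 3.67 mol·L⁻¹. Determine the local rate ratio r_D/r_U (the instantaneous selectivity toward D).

28.7

S_{D/U} = r_D/r_U = (k₁·C_A^1.5)/(k₂·C_A) = (k₁/k₂)·C_A^0.5.
= (2.20×3.670^1.5) / (0.147×3.670) = 15.47/0.5395 = 28.7.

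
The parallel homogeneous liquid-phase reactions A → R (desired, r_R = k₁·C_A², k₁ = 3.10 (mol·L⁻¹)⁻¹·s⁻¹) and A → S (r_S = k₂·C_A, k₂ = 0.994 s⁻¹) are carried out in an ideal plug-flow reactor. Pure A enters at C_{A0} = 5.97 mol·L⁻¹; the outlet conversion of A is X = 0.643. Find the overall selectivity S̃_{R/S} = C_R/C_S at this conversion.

11.7

C_A = C_{A0}(1−X) = 2.131 mol·L⁻¹.
Along a PFR/batch, dC_S/dC_A = −r_S/(r_R+r_S) = −k₂/(k₂+k₁·C_A).
Integrating from C_{A0} to C_A: C_S = (0.994/3.10)·ln[(0.994+3.10·5.97)/(0.994+3.10·2.13)] = 0.3206·ln(19.50/7.601) = 0.3021 mol·L⁻¹.
Then C_R = (C_{A0}−C_A) − C_S = 3.839 − 0.3021 = 3.537 mol·L⁻¹.
S̃_{R/S} = C_R/C_S = 3.537/0.3021 = 11.7.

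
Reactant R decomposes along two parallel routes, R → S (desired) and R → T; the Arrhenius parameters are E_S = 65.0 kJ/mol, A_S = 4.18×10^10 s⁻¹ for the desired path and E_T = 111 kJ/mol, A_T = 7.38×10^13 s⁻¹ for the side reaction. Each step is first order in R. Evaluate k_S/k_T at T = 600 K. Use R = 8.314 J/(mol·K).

5.73

With equal orders, S_{S/T} = k_S/k_T = (A_S/A_T)·exp[(E_T−E_S)/(RT)].
(E_T−E_S)/(RT) = (111−65.0)×10³/(8.314×600) = 46000/4988 = 9.221.
k_S/k_T = (4.18×10^10/7.38×10^13)·exp(9.221) = 5.664×10^-4 × 10111 = 5.73.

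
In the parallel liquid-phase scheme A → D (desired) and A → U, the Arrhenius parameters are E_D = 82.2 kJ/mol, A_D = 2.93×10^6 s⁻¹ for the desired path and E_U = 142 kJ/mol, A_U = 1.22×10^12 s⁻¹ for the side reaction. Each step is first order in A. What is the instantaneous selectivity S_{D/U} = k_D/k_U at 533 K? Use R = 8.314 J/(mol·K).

1.74

k_D/k_U = (A_D/A_U)·exp[−(E_D−E_U)/(RT)] = (A_D/A_U)·exp[(E_U−E_D)/(RT)].
(E_U−E_D)/(RT) = (142−82.2)×10³/(8.314×533) = 59800/4431 = 13.49.
k_D/k_U = (2.93×10^6/1.22×10^12)·exp(13.49) = 2.402×10^-6 × 7.256×10^5 = 1.74.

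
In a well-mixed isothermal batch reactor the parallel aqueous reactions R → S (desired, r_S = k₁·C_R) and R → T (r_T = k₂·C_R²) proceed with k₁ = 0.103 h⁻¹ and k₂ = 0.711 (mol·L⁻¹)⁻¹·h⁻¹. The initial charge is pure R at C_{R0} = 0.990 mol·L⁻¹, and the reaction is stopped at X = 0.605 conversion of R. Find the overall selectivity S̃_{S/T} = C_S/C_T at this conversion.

0.222

C_R = C_{R0}(1−X) = 0.3911 mol·L⁻¹.
Along a PFR/batch, dC_S/dC_R = −r_S/(r_S+r_T) = −k₁/(k₁+k₂·C_R).
Integrating from C_{R0} to C_R: C_S = (0.103/0.711)·ln[(0.103+0.711·0.990)/(0.103+0.711·0.391)] = 0.1449·ln(0.8069/0.3810) = 0.1087 mol·L⁻¹.
C_T = (C_{R0}−C_R)−C_S = 0.4903 mol·L⁻¹; S̃_{S/T} = 0.1087/0.4903 = 0.222.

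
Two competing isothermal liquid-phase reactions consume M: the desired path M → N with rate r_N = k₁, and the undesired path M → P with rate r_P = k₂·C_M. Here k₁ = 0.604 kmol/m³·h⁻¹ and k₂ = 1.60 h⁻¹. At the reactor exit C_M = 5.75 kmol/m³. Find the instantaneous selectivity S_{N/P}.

S_{N/P} = r_N/r_P = (k₁)/(k₂·C_M) = (k₁/k₂)·C_M⁻¹.
= (0.604) / (1.60×5.750) = 0.6040/9.200 = 0.0657.

0.0657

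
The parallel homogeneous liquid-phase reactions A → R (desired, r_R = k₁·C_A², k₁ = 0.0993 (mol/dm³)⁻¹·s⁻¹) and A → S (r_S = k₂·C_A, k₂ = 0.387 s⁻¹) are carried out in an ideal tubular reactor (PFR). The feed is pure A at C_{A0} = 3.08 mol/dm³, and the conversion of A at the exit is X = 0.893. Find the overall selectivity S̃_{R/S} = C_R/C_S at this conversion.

0.408

C_A = C_{A0}(1−X) = 0.3296 mol/dm³.
Along a PFR/batch, dC_S/dC_A = −r_S/(r_R+r_S) = −k₂/(k₂+k₁·C_A).
Integrating from C_{A0} to C_A: C_S = (0.387/0.0993)·ln[(0.387+0.0993·3.08)/(0.387+0.0993·0.330)] = 3.897·ln(0.6928/0.4197) = 1.953 mol/dm³.
Then C_R = (C_{A0}−C_A) − C_S = 2.750 − 1.953 = 0.7971 mol/dm³.
S̃_{R/S} = C_R/C_S = 0.7971/1.953 = 0.408.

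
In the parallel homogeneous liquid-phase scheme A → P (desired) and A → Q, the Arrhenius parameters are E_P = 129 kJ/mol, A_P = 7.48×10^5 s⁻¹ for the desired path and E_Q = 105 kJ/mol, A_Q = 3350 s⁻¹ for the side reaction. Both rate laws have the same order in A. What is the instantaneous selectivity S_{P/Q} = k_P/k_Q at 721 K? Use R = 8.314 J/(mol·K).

4.07

k_P/k_Q = (A_P/A_Q)·exp[−(E_P−E_Q)/(RT)] = (A_P/A_Q)·exp[(E_Q−E_P)/(RT)].
(E_Q−E_P)/(RT) = (105−129)×10³/(8.314×721) = -24000/5994 = -4.004.
k_P/k_Q = (7.48×10^5/3350)·exp(-4.004) = 223.3 × 0.01825 = 4.07.
Since E_P > E_Q, raising the temperature improves selectivity toward P.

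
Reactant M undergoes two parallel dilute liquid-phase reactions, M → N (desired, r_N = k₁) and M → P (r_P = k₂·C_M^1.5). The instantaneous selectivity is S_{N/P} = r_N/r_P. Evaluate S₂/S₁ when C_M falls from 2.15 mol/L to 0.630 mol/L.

S_{N/P} = (k₁/k₂)·C_M^-1.5, so S₂/S₁ = (C_{M,2}/C_{M,1})^-1.5.
= (0.630/2.15)^(-1.5) = (0.2930)^(-1.5) = 6.30.

6.30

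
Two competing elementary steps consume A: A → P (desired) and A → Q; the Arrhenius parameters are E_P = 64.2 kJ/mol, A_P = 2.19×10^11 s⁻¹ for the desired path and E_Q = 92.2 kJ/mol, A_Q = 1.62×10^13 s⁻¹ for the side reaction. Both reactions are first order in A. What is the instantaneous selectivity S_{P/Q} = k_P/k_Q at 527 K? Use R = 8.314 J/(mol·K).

8.06

k_P/k_Q = (A_P/A_Q)·exp[−(E_P−E_Q)/(RT)] = (A_P/A_Q)·exp[(E_Q−E_P)/(RT)].
(E_Q−E_P)/(RT) = (92.2−64.2)×10³/(8.314×527) = 28000/4381 = 6.391.
k_P/k_Q = (2.19×10^11/1.62×10^13)·exp(6.391) = 0.01352 × 596.2 = 8.06.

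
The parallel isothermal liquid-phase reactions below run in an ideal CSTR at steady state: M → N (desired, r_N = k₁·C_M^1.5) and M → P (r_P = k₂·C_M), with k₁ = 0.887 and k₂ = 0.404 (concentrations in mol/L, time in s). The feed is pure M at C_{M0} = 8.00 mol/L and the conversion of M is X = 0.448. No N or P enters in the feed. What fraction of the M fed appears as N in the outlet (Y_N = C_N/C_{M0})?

0.368

Exit C_M = C_{M0}(1−X) = 8.00×0.552 = 4.416 mol/L.
Rates in a CSTR are evaluated at the outlet concentration: r_N = 0.887×4.416^1.5 = 8.231, r_P = 0.404×4.416 = 1.784.
Fraction of consumed M going to N: r_N/(r_N+r_P) = 0.8219.
C_N = 0.8219·C_{M0}·X = 0.8219×8.00×0.448 = 2.95 mol/L; Y_N = C_N/C_{M0} = 0.368.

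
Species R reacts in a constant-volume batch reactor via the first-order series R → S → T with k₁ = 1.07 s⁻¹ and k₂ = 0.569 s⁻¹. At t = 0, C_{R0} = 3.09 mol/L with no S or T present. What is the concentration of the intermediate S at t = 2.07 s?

The intermediate concentration in a first-order A→B→C sequence is C_S = k₁C_{R0}(e^(−k₁t) − e^(−k₂t))/(k₂−k₁).
e^(−k₁t) = e^(−1.07×2.07) = e^(−2.215) = 0.1092; e^(−k₂t) = e^(−1.178) = 0.3079.
C_S = 1.07×3.09/(0.569−1.07) × (0.1092−0.3079) = (-6.599)×(-0.1988) = 1.312 mol/L.

1.31 mol/L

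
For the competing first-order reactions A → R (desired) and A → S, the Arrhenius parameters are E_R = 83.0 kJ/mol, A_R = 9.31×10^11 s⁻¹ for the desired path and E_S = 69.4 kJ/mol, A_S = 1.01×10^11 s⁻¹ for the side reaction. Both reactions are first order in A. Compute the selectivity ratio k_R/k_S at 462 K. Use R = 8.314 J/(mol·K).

0.267

Since both paths have the same order in A, the concentration cancels and S_{R/S} = k_R/k_S = (A_R/A_S)·exp[(E_S−E_R)/(RT)].
(E_S−E_R)/(RT) = (69.4−83.0)×10³/(8.314×462) = -13600/3841 = -3.541.
k_R/k_S = (9.31×10^11/1.01×10^11)·exp(-3.541) = 9.218 × 0.02899 = 0.267.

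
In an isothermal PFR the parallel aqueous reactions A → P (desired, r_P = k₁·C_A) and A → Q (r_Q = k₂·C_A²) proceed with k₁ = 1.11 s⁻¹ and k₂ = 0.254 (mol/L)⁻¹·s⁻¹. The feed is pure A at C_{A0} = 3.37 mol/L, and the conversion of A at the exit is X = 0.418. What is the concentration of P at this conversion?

0.878 mol/L

C_A = C_{A0}(1−X) = 1.961 mol/L.
Along a PFR/batch, dC_P/dC_A = −r_P/(r_P+r_Q) = −k₁/(k₁+k₂·C_A).
Integrating from C_{A0} to C_A: C_P = (1.11/0.254)·ln[(1.11+0.254·3.37)/(1.11+0.254·1.96)] = 4.370·ln(1.966/1.608) = 0.8779 mol/L.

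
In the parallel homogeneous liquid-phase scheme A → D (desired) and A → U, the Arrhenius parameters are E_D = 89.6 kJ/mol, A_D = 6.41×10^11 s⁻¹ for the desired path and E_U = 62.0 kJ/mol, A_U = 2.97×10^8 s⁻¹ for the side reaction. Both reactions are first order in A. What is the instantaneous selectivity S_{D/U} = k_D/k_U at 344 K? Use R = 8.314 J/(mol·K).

Since both paths have the same order in A, the concentration cancels and S_{D/U} = k_D/k_U = (A_D/A_U)·exp[(E_U−E_D)/(RT)].
(E_U−E_D)/(RT) = (62.0−89.6)×10³/(8.314×344) = -27600/2860 = -9.650.
k_D/k_U = (6.41×10^11/2.97×10^8)·exp(-9.650) = 2158 × 6.441×10^-5 = 0.139.
Since E_D > E_U, raising the temperature improves selectivity toward D.

0.139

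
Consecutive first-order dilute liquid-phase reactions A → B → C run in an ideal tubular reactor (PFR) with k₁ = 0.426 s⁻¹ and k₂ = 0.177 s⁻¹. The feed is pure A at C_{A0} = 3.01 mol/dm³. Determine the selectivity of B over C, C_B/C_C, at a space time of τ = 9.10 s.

The intermediate concentration in a first-order A→B→C sequence is C_B = k₁C_{A0}(e^(−k₁τ) − e^(−k₂τ))/(k₂−k₁).
e^(−k₁τ) = e^(−0.426×9.10) = e^(−3.877) = 0.02072; e^(−k₂τ) = e^(−1.611) = 0.1997.
C_B = 0.426×3.01/(0.177−0.426) × (0.02072−0.1997) = (-5.150)×(-0.1790) = 0.9219 mol/dm³.
C_A = C_{A0}e^(−k₁τ) = 0.06237 mol/dm³, so C_C = C_{A0}−C_A−C_B = 2.026 mol/dm³; C_B/C_C = 0.455.

0.455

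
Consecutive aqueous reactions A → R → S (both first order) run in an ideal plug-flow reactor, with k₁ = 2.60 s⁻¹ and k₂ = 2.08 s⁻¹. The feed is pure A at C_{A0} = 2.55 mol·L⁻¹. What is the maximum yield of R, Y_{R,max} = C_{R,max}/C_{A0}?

Evaluating C_R at τ_opt = ln(k₂/k₁)/(k₂−k₁) gives C_{R,max}/C_{A0} = (k₁/k₂)^[k₂/(k₂−k₁)].
= (2.60/2.08)^(2.08/(2.08−2.60)) = (1.250)^(-4.000) = 0.4096.

0.410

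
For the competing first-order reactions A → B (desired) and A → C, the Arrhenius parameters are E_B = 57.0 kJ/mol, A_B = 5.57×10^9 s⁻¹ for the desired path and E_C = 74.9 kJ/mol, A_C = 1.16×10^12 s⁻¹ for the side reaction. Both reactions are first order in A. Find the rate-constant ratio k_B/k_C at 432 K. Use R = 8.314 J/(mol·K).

k_B/k_C = (A_B/A_C)·exp[−(E_B−E_C)/(RT)] = (A_B/A_C)·exp[(E_C−E_B)/(RT)].
(E_C−E_B)/(RT) = (74.9−57.0)×10³/(8.314×432) = 17900/3592 = 4.984.
k_B/k_C = (5.57×10^9/1.16×10^12)·exp(4.984) = 0.004802 × 146.0 = 0.701.
Since E_B < E_C, lowering the temperature improves selectivity toward B.

0.701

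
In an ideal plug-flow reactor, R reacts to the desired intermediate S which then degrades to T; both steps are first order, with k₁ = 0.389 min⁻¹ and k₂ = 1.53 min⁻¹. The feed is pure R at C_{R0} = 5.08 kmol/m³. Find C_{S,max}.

For a first-order series the maximum intermediate yield is C_{S,max}/C_{R0} = (k₁/k₂)^[k₂/(k₂−k₁)].
= (0.389/1.53)^(1.53/(1.53−0.389)) = (0.2542)^(1.341) = 0.1594.
C_{S,max} = 0.1594×5.08 = 0.810 kmol/m³.

0.810 kmol/m³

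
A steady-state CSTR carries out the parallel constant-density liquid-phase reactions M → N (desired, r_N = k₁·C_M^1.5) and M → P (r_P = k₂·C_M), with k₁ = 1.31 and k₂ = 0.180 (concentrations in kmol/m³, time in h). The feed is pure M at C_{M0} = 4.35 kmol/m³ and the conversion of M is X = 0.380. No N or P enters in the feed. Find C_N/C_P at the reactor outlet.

Exit C_M = C_{M0}(1−X) = 4.35×0.620 = 2.697 kmol/m³.
A CSTR operates uniformly at the exit composition, giving r_N = 5.802 and r_P = 0.4855 (each k·C_M^n at C_M = 2.697).
Overall selectivity = C_N/C_P = r_Nτ/(r_Pτ) = r_N/r_P = 12.0.

12.0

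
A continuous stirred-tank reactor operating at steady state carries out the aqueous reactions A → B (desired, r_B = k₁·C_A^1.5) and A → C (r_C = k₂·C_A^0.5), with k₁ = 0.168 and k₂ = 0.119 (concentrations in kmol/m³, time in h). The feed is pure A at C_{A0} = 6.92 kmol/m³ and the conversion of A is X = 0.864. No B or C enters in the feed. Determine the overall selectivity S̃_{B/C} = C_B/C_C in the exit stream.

1.33

Exit C_A = C_{A0}(1−X) = 6.92×0.136 = 0.9411 kmol/m³.
A CSTR operates uniformly at the exit composition, giving r_B = 0.1534 and r_C = 0.1154 (each k·C_A^n at C_A = 0.9411).
Overall selectivity = C_B/C_C = r_Bτ/(r_Cτ) = r_B/r_C = 1.33.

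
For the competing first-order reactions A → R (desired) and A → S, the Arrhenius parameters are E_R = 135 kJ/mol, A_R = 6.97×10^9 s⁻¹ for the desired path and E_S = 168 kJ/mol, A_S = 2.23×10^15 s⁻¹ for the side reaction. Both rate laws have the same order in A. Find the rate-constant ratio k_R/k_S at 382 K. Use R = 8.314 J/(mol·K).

0.102

Since both paths have the same order in A, the concentration cancels and S_{R/S} = k_R/k_S = (A_R/A_S)·exp[(E_S−E_R)/(RT)].
(E_S−E_R)/(RT) = (168−135)×10³/(8.314×382) = 33000/3176 = 10.39.
k_R/k_S = (6.97×10^9/2.23×10^15)·exp(10.39) = 3.126×10^-6 × 32552 = 0.102.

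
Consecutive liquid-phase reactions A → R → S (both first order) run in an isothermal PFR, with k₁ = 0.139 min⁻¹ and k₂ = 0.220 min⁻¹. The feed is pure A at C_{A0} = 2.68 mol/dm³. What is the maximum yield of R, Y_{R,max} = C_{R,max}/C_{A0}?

For a first-order series the maximum intermediate yield is C_{R,max}/C_{A0} = (k₁/k₂)^[k₂/(k₂−k₁)].
= (0.139/0.220)^(0.220/(0.220−0.139)) = (0.6318)^(2.716) = 0.2873.

0.287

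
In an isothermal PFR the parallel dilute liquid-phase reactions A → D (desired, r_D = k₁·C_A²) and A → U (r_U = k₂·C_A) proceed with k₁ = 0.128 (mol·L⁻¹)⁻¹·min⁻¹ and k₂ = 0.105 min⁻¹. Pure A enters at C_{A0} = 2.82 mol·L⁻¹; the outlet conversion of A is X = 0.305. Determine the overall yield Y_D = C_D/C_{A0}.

C_A = C_{A0}(1−X) = 1.960 mol·L⁻¹.
Along a PFR/batch, dC_U/dC_A = −r_U/(r_D+r_U) = −k₂/(k₂+k₁·C_A).
Integrating from C_{A0} to C_A: C_U = (0.105/0.128)·ln[(0.105+0.128·2.82)/(0.105+0.128·1.96)] = 0.8203·ln(0.4660/0.3559) = 0.2211 mol·L⁻¹.
Then C_D = (C_{A0}−C_A) − C_U = 0.8601 − 0.2211 = 0.6390 mol·L⁻¹.
Y_D = C_D/C_{A0} = 0.6390/2.82 = 0.227.

0.227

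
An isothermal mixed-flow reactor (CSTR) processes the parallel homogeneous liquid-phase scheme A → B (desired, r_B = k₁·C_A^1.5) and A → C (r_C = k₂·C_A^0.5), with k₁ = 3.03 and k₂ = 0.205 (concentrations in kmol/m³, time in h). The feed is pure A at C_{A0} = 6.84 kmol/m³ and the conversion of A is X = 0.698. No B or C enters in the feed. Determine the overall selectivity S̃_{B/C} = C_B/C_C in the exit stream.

Exit C_A = C_{A0}(1−X) = 6.84×0.302 = 2.066 kmol/m³.
Rates in a CSTR are evaluated at the outlet concentration: r_B = 3.03×2.066^1.5 = 8.996, r_C = 0.205×2.066^0.5 = 0.2946.
Overall selectivity = C_B/C_C = r_Bτ/(r_Cτ) = r_B/r_C = 30.5.

30.5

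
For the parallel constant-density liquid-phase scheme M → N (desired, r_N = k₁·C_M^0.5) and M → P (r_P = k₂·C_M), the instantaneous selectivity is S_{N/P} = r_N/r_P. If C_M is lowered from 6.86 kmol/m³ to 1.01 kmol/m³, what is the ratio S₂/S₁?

2.61

S_{N/P} = (k₁/k₂)·C_M^-0.5, so S₂/S₁ = (C_{M,2}/C_{M,1})^-0.5.
= (1.01/6.86)^(-0.5) = (0.1472)^(-0.5) = 2.61.
Selectivity toward N rises as C_M falls — low-concentration operation is favoured.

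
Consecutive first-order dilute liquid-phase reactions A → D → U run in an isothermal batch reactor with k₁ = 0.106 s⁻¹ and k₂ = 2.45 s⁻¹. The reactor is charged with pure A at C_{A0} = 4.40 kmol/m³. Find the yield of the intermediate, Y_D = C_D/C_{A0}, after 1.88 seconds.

0.0366

Solving the coupled first-order balances gives C_D(t) = [k₁/(k₂−k₁)]·C_{A0}·(e^(−k₁t) − e^(−k₂t)).
e^(−k₁t) = e^(−0.106×1.88) = e^(−0.1993) = 0.8193; e^(−k₂t) = e^(−4.606) = 0.009992.
C_D = 0.106×4.40/(2.45−0.106) × (0.8193−0.009992) = 0.1990×0.8093 = 0.1610 kmol/m³.
Y_D = C_D/C_{A0} = 0.1610/4.40 = 0.0366.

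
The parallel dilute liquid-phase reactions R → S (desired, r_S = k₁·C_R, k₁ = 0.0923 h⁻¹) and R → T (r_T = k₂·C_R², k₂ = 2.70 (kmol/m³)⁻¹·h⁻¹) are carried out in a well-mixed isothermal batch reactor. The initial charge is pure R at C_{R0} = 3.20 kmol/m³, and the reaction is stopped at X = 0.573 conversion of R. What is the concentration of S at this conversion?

C_R = C_{R0}(1−X) = 1.366 kmol/m³.
Along a PFR/batch, dC_S/dC_R = −r_S/(r_S+r_T) = −k₁/(k₁+k₂·C_R).
Integrating from C_{R0} to C_R: C_S = (0.0923/2.70)·ln[(0.0923+2.70·3.20)/(0.0923+2.70·1.37)] = 0.03419·ln(8.732/3.782) = 0.02861 kmol/m³.

0.0286 kmol/m³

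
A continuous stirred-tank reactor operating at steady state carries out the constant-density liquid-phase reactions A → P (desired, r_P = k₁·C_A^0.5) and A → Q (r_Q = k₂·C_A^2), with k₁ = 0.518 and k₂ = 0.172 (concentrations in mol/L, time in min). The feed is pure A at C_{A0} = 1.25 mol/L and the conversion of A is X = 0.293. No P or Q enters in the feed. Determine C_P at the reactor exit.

Exit C_A = C_{A0}(1−X) = 1.25×0.707 = 0.8838 mol/L.
A CSTR operates uniformly at the exit composition, giving r_P = 0.4870 and r_Q = 0.1343 (each k·C_A^n at C_A = 0.8838).
Fraction of consumed A going to P: r_P/(r_P+r_Q) = 0.7838.
C_P = 0.7838·C_{A0}·X = 0.7838×1.25×0.293 = 0.287 mol/L.

0.287 mol/L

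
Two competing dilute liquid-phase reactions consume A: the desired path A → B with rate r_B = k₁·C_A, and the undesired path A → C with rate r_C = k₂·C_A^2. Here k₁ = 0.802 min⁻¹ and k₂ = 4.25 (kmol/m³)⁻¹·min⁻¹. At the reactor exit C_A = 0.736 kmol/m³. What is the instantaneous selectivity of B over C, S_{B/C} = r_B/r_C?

0.256

S_{B/C} = r_B/r_C = (k₁·C_A)/(k₂·C_A^2) = (k₁/k₂)·C_A⁻¹.
= (0.802×0.7360) / (4.25×0.7360^2) = 0.5903/2.302 = 0.256.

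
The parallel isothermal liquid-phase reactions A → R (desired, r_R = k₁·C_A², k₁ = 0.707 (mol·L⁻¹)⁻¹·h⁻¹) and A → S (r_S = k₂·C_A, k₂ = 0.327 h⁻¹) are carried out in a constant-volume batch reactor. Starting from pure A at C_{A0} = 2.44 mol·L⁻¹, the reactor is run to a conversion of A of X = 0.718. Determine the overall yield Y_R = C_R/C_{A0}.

0.543

C_A = C_{A0}(1−X) = 0.6881 mol·L⁻¹.
Along a PFR/batch, dC_S/dC_A = −r_S/(r_R+r_S) = −k₂/(k₂+k₁·C_A).
Integrating from C_{A0} to C_A: C_S = (0.327/0.707)·ln[(0.327+0.707·2.44)/(0.327+0.707·0.688)] = 0.4625·ln(2.052/0.8135) = 0.4280 mol·L⁻¹.
Then C_R = (C_{A0}−C_A) − C_S = 1.752 − 0.4280 = 1.324 mol·L⁻¹.
Y_R = C_R/C_{A0} = 1.324/2.44 = 0.543.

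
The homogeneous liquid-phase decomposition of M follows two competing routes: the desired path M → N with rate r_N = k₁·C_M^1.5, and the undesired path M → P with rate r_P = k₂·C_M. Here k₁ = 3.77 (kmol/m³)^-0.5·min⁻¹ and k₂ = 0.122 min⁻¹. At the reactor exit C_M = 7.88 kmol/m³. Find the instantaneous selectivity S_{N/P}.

S_{N/P} = r_N/r_P = (k₁·C_M^1.5)/(k₂·C_M) = (k₁/k₂)·C_M^0.5.
= (3.77×7.880^1.5) / (0.122×7.880) = 83.39/0.9614 = 86.7.
Since the desired path is higher order in M, keeping C_M high (PFR or concentrated feed) favours N.

86.7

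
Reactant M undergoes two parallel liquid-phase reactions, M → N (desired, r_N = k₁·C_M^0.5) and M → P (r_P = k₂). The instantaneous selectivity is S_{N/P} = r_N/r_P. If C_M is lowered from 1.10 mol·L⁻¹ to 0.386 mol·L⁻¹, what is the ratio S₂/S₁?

0.592

S_{N/P} = (k₁/k₂)·C_M^0.5, so S₂/S₁ = (C_{M,2}/C_{M,1})^0.5.
= (0.386/1.10)^0.5 = (0.3509)^0.5 = 0.592.
Selectivity toward N falls as C_M falls — high-concentration operation is favoured.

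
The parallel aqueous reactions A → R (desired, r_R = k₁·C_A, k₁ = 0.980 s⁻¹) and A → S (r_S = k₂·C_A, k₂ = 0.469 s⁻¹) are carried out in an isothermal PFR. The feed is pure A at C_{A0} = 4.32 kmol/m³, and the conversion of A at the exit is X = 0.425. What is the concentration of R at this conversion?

1.24 kmol/m³

C_A = C_{A0}(1−X) = 2.484 kmol/m³.
Both paths are first order in A, so the instantaneous fraction to R is constant: dC_R/d(−C_A) = k₁/(k₁+k₂) = 0.6763.
C_R = 0.6763·(C_{A0}−C_A) = 0.6763×1.836 = 1.24 kmol/m³.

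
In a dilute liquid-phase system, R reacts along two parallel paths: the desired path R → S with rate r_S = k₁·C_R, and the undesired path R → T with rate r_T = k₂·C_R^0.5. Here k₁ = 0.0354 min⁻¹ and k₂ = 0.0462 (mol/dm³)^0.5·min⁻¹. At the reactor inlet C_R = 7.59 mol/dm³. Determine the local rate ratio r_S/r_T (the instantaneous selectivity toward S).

S_{S/T} = r_S/r_T = (k₁·C_R)/(k₂·C_R^0.5) = (k₁/k₂)·C_R^0.5.
= (0.0354×7.590) / (0.0462×7.590^0.5) = 0.2687/0.1273 = 2.11.

2.11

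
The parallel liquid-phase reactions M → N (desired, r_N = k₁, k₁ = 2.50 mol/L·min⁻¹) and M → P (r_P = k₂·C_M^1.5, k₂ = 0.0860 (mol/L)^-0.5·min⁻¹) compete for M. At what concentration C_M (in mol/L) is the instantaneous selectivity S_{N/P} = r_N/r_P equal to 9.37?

2.13 mol/L

S_{N/P} = (k₁/k₂)·C_M^-1.5 ⇒ C_M = (S·k₂/k₁)^(1/(-1.5)).
= (9.37×0.0860/2.50)^(-0.6667) = (0.3223)^(-0.6667) = 2.13 mol/L.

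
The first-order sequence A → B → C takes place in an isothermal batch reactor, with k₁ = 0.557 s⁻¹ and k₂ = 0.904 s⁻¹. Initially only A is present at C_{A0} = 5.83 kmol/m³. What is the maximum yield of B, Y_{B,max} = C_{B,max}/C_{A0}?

0.283

At the optimum, C_{B,max}/C_{A0} = (k₁/k₂)^[k₂/(k₂−k₁)].
= (0.557/0.904)^(0.904/(0.904−0.557)) = (0.6162)^(2.605) = 0.2832.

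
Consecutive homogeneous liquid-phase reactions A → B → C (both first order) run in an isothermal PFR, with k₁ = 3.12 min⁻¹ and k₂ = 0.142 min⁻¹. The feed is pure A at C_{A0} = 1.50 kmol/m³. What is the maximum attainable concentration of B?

At the optimum, C_{B,max}/C_{A0} = (k₁/k₂)^[k₂/(k₂−k₁)].
= (3.12/0.142)^(0.142/(0.142−3.12)) = (21.97)^(-0.04768) = 0.8630.
C_{B,max} = 0.8630×1.50 = 1.29 kmol/m³.

1.29 kmol/m³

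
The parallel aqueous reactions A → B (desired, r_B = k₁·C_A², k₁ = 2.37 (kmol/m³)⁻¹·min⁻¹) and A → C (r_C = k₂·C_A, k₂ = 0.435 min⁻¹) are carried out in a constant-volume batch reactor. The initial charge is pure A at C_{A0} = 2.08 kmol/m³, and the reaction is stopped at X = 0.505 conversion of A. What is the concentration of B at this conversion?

C_A = C_{A0}(1−X) = 1.030 kmol/m³.
Along a PFR/batch, dC_C/dC_A = −r_C/(r_B+r_C) = −k₂/(k₂+k₁·C_A).
Integrating from C_{A0} to C_A: C_C = (0.435/2.37)·ln[(0.435+2.37·2.08)/(0.435+2.37·1.03)] = 0.1835·ln(5.365/2.875) = 0.1145 kmol/m³.
Then C_B = (C_{A0}−C_A) − C_C = 1.050 − 0.1145 = 0.9359 kmol/m³.

0.936 kmol/m³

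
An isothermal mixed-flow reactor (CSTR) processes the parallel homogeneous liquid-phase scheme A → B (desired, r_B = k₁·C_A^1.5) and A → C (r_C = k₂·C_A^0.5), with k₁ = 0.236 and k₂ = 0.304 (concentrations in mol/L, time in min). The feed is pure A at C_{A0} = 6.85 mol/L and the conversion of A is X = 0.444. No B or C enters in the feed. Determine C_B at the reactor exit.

Exit C_A = C_{A0}(1−X) = 6.85×0.556 = 3.809 mol/L.
Rates in a CSTR are evaluated at the outlet concentration: r_B = 0.236×3.809^1.5 = 1.754, r_C = 0.304×3.809^0.5 = 0.5933.
Fraction of consumed A going to B: r_B/(r_B+r_C) = 0.7473.
C_B = 0.7473·C_{A0}·X = 0.7473×6.85×0.444 = 2.27 mol/L.

2.27 mol/L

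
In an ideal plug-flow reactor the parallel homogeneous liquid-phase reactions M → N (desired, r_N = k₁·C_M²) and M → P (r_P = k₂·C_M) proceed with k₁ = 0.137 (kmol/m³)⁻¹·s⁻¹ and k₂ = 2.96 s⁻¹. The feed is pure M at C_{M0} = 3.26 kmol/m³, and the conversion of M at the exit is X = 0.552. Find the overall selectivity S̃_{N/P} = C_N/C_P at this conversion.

C_M = C_{M0}(1−X) = 1.460 kmol/m³.
Along a PFR/batch, dC_P/dC_M = −r_P/(r_N+r_P) = −k₂/(k₂+k₁·C_M).
Integrating from C_{M0} to C_M: C_P = (2.96/0.137)·ln[(2.96+0.137·3.26)/(2.96+0.137·1.46)] = 21.61·ln(3.407/3.160) = 1.623 kmol/m³.
Then C_N = (C_{M0}−C_M) − C_P = 1.800 − 1.623 = 0.1765 kmol/m³.
S̃_{N/P} = C_N/C_P = 0.1765/1.623 = 0.109.

0.109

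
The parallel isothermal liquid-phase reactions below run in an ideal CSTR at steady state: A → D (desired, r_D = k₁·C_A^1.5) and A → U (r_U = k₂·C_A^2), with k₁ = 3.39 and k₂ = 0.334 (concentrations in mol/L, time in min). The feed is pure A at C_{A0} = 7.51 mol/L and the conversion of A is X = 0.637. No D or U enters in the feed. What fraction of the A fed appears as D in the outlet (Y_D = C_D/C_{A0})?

0.548

Exit C_A = C_{A0}(1−X) = 7.51×0.363 = 2.726 mol/L.
In a CSTR the entire volume is at exit conditions, so r_D = 3.39×2.726^1.5 = 15.26 and r_U = 0.334×2.726^2 = 2.482.
Fraction of consumed A going to D: r_D/(r_D+r_U) = 0.8601.
C_D = 0.8601·C_{A0}·X = 0.8601×7.51×0.637 = 4.11 mol/L; Y_D = C_D/C_{A0} = 0.548.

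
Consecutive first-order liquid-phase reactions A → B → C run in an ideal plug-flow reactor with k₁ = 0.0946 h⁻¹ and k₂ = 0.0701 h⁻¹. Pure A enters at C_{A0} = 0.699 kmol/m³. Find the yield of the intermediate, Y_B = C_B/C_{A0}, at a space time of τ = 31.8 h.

Solving the coupled first-order balances gives C_B(τ) = [k₁/(k₂−k₁)]·C_{A0}·(e^(−k₁τ) − e^(−k₂τ)).
e^(−k₁τ) = e^(−0.0946×31.8) = e^(−3.008) = 0.04938; e^(−k₂τ) = e^(−2.229) = 0.1076.
C_B = 0.0946×0.699/(0.0701−0.0946) × (0.04938−0.1076) = (-2.699)×(-0.05824) = 0.1572 kmol/m³.
Y_B = C_B/C_{A0} = 0.1572/0.699 = 0.225.

0.225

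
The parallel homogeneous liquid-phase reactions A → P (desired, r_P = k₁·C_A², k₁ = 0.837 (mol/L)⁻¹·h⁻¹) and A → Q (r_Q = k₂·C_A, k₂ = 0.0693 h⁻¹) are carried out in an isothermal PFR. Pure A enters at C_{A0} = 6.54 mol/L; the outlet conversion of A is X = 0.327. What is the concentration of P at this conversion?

C_A = C_{A0}(1−X) = 4.401 mol/L.
Along a PFR/batch, dC_Q/dC_A = −r_Q/(r_P+r_Q) = −k₂/(k₂+k₁·C_A).
Integrating from C_{A0} to C_A: C_Q = (0.0693/0.837)·ln[(0.0693+0.837·6.54)/(0.0693+0.837·4.40)] = 0.08280·ln(5.543/3.753) = 0.03229 mol/L.
Then C_P = (C_{A0}−C_A) − C_Q = 2.139 − 0.03229 = 2.106 mol/L.

2.11 mol/L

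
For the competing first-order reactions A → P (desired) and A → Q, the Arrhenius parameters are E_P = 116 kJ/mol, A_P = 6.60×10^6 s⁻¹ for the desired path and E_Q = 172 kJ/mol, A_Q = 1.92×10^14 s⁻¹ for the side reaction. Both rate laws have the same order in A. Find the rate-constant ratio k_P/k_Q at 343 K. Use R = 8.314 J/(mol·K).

With equal orders, S_{P/Q} = k_P/k_Q = (A_P/A_Q)·exp[(E_Q−E_P)/(RT)].
(E_Q−E_P)/(RT) = (172−116)×10³/(8.314×343) = 56000/2852 = 19.64.
k_P/k_Q = (6.60×10^6/1.92×10^14)·exp(19.64) = 3.438×10^-8 × 3.376×10^8 = 11.6.
Since E_P < E_Q, lowering the temperature improves selectivity toward P.

11.6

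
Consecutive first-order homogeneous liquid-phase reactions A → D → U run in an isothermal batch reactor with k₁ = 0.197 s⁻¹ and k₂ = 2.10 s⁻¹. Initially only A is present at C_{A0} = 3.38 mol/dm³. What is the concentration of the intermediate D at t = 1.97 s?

The intermediate concentration in a first-order A→B→C sequence is C_D = k₁C_{A0}(e^(−k₁t) − e^(−k₂t))/(k₂−k₁).
e^(−k₁t) = e^(−0.197×1.97) = e^(−0.3881) = 0.6784; e^(−k₂t) = e^(−4.137) = 0.01597.
C_D = 0.197×3.38/(2.10−0.197) × (0.6784−0.01597) = 0.3499×0.6624 = 0.2318 mol/dm³.

0.232 mol/dm³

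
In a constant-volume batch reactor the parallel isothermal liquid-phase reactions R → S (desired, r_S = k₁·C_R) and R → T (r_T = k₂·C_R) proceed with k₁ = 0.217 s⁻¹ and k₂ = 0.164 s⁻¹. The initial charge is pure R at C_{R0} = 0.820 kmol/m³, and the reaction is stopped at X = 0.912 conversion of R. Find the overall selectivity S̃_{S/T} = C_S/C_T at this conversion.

1.32

C_R = C_{R0}(1−X) = 0.07216 kmol/m³.
Both paths are first order in R, so the instantaneous fraction to S is constant: dC_S/d(−C_R) = k₁/(k₁+k₂) = 0.5696.
C_S = 0.5696·(C_{R0}−C_R) = 0.5696×0.7478 = 0.426 kmol/m³.
C_T = (C_{R0}−C_R)−C_S = 0.3219 kmol/m³; S̃_{S/T} = 0.4259/0.3219 = 1.32.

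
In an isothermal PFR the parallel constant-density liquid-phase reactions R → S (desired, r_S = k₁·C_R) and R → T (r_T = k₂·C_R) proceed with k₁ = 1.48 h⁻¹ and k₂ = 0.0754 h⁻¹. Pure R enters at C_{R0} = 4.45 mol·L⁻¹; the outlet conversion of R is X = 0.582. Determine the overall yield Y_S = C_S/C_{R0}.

0.554

C_R = C_{R0}(1−X) = 1.860 mol·L⁻¹.
Both paths are first order in R, so the instantaneous fraction to S is constant: dC_S/d(−C_R) = k₁/(k₁+k₂) = 0.9515.
C_S = 0.9515·(C_{R0}−C_R) = 0.9515×2.590 = 2.46 mol·L⁻¹.
Y_S = C_S/C_{R0} = 2.464/4.45 = 0.554.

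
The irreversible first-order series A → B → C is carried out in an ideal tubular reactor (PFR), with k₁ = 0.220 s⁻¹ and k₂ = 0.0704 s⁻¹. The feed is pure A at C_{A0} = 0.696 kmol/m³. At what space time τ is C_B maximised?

Setting dC_B/dτ = 0 gives τ_opt = ln(k₂/k₁)/(k₂−k₁).
= ln(0.0704/0.220)/(0.0704−0.220) = ln(0.3200)/-0.1496 = -1.139/-0.1496 = 7.62 s.

7.62 s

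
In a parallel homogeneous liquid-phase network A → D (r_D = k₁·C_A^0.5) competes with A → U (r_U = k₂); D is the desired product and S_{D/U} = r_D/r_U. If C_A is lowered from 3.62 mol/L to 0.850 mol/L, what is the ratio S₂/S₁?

0.485

S_{D/U} = (k₁/k₂)·C_A^0.5, so S₂/S₁ = (C_{A,2}/C_{A,1})^0.5.
= (0.850/3.62)^0.5 = (0.2348)^0.5 = 0.485.
Selectivity toward D falls as C_A falls — high-concentration operation is favoured.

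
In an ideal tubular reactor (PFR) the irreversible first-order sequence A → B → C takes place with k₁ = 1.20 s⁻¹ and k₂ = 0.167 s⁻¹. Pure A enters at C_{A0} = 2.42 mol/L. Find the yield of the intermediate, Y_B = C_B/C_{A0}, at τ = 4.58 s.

0.536

Solving the coupled first-order balances gives C_B(τ) = [k₁/(k₂−k₁)]·C_{A0}·(e^(−k₁τ) − e^(−k₂τ)).
e^(−k₁τ) = e^(−1.20×4.58) = e^(−5.496) = 0.004103; e^(−k₂τ) = e^(−0.7649) = 0.4654.
C_B = 1.20×2.42/(0.167−1.20) × (0.004103−0.4654) = (-2.811)×(-0.4613) = 1.297 mol/L.
Y_B = C_B/C_{A0} = 1.297/2.42 = 0.536.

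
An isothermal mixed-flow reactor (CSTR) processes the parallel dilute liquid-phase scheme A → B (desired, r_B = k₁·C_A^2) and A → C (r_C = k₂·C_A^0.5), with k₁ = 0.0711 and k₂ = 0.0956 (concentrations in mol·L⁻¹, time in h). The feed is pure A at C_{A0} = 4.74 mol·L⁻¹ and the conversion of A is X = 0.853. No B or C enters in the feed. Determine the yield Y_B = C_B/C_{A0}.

0.258

Exit C_A = C_{A0}(1−X) = 4.74×0.147 = 0.6968 mol·L⁻¹.
In a CSTR the entire volume is at exit conditions, so r_B = 0.0711×0.6968^2 = 0.03452 and r_C = 0.0956×0.6968^0.5 = 0.07980.
Fraction of consumed A going to B: r_B/(r_B+r_C) = 0.3020.
C_B = 0.3020·C_{A0}·X = 0.3020×4.74×0.853 = 1.22 mol·L⁻¹; Y_B = C_B/C_{A0} = 0.258.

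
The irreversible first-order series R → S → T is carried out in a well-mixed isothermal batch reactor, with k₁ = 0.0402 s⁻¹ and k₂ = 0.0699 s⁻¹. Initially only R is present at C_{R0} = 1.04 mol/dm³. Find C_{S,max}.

0.283 mol/dm³

Evaluating C_S at t_opt = ln(k₂/k₁)/(k₂−k₁) gives C_{S,max}/C_{R0} = (k₁/k₂)^[k₂/(k₂−k₁)].
= (0.0402/0.0699)^(0.0699/(0.0699−0.0402)) = (0.5751)^(2.354) = 0.2720.
C_{S,max} = 0.2720×1.04 = 0.283 mol/dm³.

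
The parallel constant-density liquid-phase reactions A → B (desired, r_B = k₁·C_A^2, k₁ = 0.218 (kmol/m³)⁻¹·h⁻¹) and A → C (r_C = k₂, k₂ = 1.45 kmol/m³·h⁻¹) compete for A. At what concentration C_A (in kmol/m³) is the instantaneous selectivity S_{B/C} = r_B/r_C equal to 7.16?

6.90 kmol/m³

S_{B/C} = (k₁/k₂)·C_A^2 ⇒ C_A = (S·k₂/k₁)^(0.5).
= (7.16×1.45/0.218)^(0.5) = (47.62)^(0.5) = 6.90 kmol/m³.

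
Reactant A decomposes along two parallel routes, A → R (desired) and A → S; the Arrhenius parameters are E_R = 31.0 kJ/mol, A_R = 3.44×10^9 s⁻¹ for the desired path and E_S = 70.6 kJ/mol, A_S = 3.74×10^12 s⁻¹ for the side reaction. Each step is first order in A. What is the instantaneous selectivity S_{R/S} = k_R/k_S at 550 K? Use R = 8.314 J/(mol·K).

5.31

With equal orders, S_{R/S} = k_R/k_S = (A_R/A_S)·exp[(E_S−E_R)/(RT)].
(E_S−E_R)/(RT) = (70.6−31.0)×10³/(8.314×550) = 39600/4573 = 8.660.
k_R/k_S = (3.44×10^9/3.74×10^12)·exp(8.660) = 9.198×10^-4 × 5768 = 5.31.
Since E_R < E_S, lowering the temperature improves selectivity toward R.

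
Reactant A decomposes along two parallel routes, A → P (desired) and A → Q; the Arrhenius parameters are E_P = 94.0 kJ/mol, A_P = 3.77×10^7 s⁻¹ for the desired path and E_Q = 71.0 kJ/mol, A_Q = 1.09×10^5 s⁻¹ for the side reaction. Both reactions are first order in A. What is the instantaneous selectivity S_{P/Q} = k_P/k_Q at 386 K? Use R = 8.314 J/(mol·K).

k_P/k_Q = (A_P/A_Q)·exp[−(E_P−E_Q)/(RT)] = (A_P/A_Q)·exp[(E_Q−E_P)/(RT)].
(E_Q−E_P)/(RT) = (71.0−94.0)×10³/(8.314×386) = -23000/3209 = -7.167.
k_P/k_Q = (3.77×10^7/1.09×10^5)·exp(-7.167) = 345.9 × 7.717×10^-4 = 0.267.

0.267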